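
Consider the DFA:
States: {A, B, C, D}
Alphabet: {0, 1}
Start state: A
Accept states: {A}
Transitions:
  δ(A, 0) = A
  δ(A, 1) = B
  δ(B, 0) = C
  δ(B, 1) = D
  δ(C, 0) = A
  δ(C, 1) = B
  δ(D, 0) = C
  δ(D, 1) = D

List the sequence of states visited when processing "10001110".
read '1': A → B
  read '0': B → C
  read '0': C → A
  read '0': A → A
  read '1': A → B
  read '1': B → D
  read '1': D → D
  read '0': D → C
A -> B -> C -> A -> A -> B -> D -> D -> C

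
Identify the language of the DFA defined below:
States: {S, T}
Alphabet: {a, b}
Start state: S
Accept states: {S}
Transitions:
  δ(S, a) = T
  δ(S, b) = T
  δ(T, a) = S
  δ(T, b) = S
Testing a few strings:
  'ab' → accept
  'b' → reject
  'bbb' → reject
  'aaa' → reject
State roles: S=even length so far; T=odd length so far
All strings over {a,b} of even length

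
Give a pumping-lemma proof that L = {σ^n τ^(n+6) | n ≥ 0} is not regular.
Assume L is regular with pumping length p. Idea: pumping the σ-block breaks the fixed offset of 6.
Choose s = σ^p τ^(p+6) ∈ L. By the pumping lemma, s = xyz with |xy| ≤ p, |y| > 0, so y = σ^k with k ≥ 1. Then xy²z = σ^(p+k) τ^(p+6). For this to be in L we would need p+6 = (p+k)+6, i.e. k = 0, contradicting k ≥ 1. So xy²z ∉ L.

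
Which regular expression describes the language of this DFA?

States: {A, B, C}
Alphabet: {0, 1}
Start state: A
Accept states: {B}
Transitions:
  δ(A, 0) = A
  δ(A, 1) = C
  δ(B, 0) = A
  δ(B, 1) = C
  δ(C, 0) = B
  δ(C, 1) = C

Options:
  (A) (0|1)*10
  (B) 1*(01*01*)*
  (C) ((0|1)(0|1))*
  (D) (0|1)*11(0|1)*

Check each option against the DFA on short strings; one disagreement eliminates an option:
  (A) (0|1)*10: agrees with the DFA on every string of length ≤ 6
  (B) 1*(01*01*)*: on ε the DFA stays in A and rejects (A ∉ Accept), but the regex matches it → eliminate
  (C) ((0|1)(0|1))*: on ε the DFA stays in A and rejects (A ∉ Accept), but the regex matches it → eliminate
  (D) (0|1)*11(0|1)*: on '10' the DFA goes A → C → B and accepts (B ∈ Accept), but the regex does not match it → eliminate
Only (A) is consistent with the DFA.
(A) (0|1)*10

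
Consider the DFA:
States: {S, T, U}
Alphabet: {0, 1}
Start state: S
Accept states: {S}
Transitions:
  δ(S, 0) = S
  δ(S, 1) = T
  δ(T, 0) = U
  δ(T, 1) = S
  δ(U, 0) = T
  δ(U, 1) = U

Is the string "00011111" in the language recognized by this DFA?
Processing string "00011111":
  S --0--> S
  S --0--> S
  S --0--> S
  S --1--> T
  T --1--> S
  S --1--> T
  T --1--> S
  S --1--> T
Final state: T
Accept states: {S}
No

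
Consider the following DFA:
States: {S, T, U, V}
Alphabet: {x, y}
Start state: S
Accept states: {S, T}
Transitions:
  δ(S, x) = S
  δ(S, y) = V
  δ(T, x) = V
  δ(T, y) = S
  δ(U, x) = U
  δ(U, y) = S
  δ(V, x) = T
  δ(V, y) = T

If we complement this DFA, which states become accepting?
Complement accept states = All states \ Original accept states
= {S, T, U, V} \ {S, T}
{U, V}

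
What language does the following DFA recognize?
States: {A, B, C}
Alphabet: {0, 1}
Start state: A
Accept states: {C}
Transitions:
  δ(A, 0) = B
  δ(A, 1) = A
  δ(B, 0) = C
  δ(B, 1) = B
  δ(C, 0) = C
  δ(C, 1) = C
Testing a few strings:
  '1001' → accept
  '1' → reject
  '110' → reject
  '1100' → accept
State roles: A=zero 0's seen; B=one 0 seen; C=≥ two 0's seen
All binary strings containing at least two 0's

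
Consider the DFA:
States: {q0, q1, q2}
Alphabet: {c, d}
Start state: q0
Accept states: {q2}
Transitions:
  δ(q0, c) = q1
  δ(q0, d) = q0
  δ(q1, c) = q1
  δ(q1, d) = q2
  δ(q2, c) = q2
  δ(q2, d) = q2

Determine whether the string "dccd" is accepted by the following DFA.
Processing string "dccd":
  q0 --d--> q0
  q0 --c--> q1
  q1 --c--> q1
  q1 --d--> q2
Final state: q2
Accept states: {q2}
Yes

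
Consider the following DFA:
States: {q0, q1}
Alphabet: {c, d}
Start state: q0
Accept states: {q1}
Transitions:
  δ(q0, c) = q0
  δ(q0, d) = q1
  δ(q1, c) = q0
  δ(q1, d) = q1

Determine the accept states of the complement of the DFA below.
Complement accept states = All states \ Original accept states
= {q0, q1} \ {q1}
{q0}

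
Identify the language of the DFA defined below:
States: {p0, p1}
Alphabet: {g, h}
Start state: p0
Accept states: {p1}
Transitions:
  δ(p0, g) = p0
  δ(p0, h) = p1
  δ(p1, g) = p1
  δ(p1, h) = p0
Testing a few strings:
  'hgh' → reject
  'h' → accept
  'gg' → reject
  'ggg' → reject
State roles: p0=even number of h's so far; p1=odd number of h's so far
All strings over {g,h} with an odd number of h's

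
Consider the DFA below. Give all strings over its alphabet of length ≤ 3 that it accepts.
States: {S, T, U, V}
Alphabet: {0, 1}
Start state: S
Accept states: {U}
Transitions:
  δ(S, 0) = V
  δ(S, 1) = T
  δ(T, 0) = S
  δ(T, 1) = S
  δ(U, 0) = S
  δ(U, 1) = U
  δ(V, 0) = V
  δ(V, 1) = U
01, 001, 011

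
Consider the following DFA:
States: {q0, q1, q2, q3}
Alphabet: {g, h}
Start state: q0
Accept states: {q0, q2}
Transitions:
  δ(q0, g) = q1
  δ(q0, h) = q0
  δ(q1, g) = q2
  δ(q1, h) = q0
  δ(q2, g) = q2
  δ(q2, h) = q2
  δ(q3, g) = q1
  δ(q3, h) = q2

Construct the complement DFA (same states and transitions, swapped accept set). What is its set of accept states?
Complement accept states = All states \ Original accept states
= {q0, q1, q2, q3} \ {q0, q2}
{q1, q3}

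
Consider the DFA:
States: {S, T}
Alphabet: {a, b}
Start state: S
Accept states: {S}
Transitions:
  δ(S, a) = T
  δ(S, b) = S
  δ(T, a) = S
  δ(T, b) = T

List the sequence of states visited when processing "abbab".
read 'a': S → T
  read 'b': T → T
  read 'b': T → T
  read 'a': T → S
  read 'b': S → S
S -> T -> T -> T -> S -> S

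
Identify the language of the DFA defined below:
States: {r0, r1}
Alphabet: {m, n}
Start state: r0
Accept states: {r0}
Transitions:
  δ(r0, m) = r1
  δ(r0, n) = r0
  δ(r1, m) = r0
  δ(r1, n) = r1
Testing a few strings:
  'n' → accept
  'mn' → reject
  'mm' → accept
  'm' → reject
State roles: r0=even number of m's so far; r1=odd number of m's so far
All strings over {m,n} with an even number of m's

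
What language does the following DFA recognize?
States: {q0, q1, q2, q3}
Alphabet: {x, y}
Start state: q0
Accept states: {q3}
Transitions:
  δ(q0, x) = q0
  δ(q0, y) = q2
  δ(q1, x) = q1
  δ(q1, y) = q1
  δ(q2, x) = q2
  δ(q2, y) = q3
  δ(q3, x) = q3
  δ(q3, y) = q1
Testing a few strings:
  'yxxx' → reject
  'yyyx' → reject
  'xxyx' → reject
  'yxyy' → reject
State roles: q0=zero y's; q1=≥ three y's (dead); q2=one y; q3=two y's
All strings over {x,y} containing exactly two y's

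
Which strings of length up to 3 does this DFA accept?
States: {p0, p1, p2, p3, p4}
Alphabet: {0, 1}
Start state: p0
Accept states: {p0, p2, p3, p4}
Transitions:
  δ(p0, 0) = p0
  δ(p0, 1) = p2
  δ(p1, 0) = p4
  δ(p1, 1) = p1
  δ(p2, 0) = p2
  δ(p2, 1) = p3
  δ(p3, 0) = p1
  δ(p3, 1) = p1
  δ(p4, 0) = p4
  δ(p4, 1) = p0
ε, 0, 1, 00, 01, 10, 11, 000, 001, 010, 011, 100, 101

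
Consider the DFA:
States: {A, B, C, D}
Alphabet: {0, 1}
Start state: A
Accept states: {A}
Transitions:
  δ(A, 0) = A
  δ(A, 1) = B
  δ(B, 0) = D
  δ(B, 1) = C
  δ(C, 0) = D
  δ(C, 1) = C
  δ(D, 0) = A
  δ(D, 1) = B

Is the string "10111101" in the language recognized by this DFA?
Processing string "10111101":
  A --1--> B
  B --0--> D
  D --1--> B
  B --1--> C
  C --1--> C
  C --1--> C
  C --0--> D
  D --1--> B
Final state: B
Accept states: {A}
No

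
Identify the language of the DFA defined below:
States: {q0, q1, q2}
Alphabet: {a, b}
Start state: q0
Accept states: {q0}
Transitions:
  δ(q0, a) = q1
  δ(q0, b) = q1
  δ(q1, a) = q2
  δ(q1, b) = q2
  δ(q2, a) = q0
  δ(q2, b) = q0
Testing a few strings:
  'b' → reject
  'abaa' → reject
  'a' → reject
  'babb' → reject
State roles: q0=length ≡ 0 (mod 3); q1=length ≡ 1 (mod 3); q2=length ≡ 2 (mod 3)
All strings over {a,b} whose length is a multiple of 3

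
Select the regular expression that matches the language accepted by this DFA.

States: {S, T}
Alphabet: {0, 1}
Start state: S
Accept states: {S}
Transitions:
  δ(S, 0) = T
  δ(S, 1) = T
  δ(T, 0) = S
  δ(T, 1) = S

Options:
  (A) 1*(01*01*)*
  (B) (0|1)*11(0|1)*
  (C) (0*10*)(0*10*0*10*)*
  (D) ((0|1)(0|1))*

Check each option against the DFA on short strings; one disagreement eliminates an option:
  (A) 1*(01*01*)*: on '1' the DFA goes S → T and rejects (T ∉ Accept), but the regex matches it → eliminate
  (B) (0|1)*11(0|1)*: on ε the DFA stays in S and accepts (S ∈ Accept), but the regex does not match it → eliminate
  (C) (0*10*)(0*10*0*10*)*: on ε the DFA stays in S and accepts (S ∈ Accept), but the regex does not match it → eliminate
  (D) ((0|1)(0|1))*: agrees with the DFA on every string of length ≤ 6
Only (D) is consistent with the DFA.
(D) ((0|1)(0|1))*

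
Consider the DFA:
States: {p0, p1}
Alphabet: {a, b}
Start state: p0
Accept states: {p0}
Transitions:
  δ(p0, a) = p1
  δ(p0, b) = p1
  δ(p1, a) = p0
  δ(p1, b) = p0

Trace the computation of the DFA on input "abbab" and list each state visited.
read 'a': p0 → p1
  read 'b': p1 → p0
  read 'b': p0 → p1
  read 'a': p1 → p0
  read 'b': p0 → p1
p0 -> p1 -> p0 -> p1 -> p0 -> p1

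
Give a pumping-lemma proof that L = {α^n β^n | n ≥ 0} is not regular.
Assume L is regular with pumping length p. Idea: pumping the α-block changes the count balance.
Choose s = α^p β^p (length 2p ≥ p). By the pumping lemma, s = xyz with |xy| ≤ p, |y| > 0. So y = α^k for some k > 0 (since xy is entirely within the α's). Pumping gives xy²z = α^(p+k) β^p, which is not in L since p+k ≠ p.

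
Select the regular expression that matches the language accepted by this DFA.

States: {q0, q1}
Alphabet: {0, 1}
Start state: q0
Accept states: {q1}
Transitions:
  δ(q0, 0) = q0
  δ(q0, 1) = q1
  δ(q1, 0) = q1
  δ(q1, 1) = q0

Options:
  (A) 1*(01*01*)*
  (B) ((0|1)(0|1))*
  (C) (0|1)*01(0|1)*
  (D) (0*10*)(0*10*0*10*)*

Check each option against the DFA on short strings; one disagreement eliminates an option:
  (A) 1*(01*01*)*: on ε the DFA stays in q0 and rejects (q0 ∉ Accept), but the regex matches it → eliminate
  (B) ((0|1)(0|1))*: on ε the DFA stays in q0 and rejects (q0 ∉ Accept), but the regex matches it → eliminate
  (C) (0|1)*01(0|1)*: on '1' the DFA goes q0 → q1 and accepts (q1 ∈ Accept), but the regex does not match it → eliminate
  (D) (0*10*)(0*10*0*10*)*: agrees with the DFA on every string of length ≤ 6
Only (D) is consistent with the DFA.
(D) (0*10*)(0*10*0*10*)*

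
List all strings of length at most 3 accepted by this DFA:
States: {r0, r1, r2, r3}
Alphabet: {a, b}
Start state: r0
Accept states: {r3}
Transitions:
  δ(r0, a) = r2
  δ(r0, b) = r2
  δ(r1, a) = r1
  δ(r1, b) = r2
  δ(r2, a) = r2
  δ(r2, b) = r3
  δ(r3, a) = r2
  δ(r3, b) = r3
ab, bb, aab, abb, bab, bbb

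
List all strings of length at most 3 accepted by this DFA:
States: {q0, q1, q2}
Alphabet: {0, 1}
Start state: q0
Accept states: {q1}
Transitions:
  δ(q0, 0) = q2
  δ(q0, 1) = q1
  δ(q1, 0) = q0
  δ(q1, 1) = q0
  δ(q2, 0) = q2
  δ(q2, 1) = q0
1, 011, 101, 111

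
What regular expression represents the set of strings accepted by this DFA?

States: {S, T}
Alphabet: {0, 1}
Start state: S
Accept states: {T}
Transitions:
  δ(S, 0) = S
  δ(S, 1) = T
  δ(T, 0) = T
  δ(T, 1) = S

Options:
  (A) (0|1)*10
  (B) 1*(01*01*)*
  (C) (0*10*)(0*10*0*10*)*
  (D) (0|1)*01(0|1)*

Check each option against the DFA on short strings; one disagreement eliminates an option:
  (A) (0|1)*10: on '1' the DFA goes S → T and accepts (T ∈ Accept), but the regex does not match it → eliminate
  (B) 1*(01*01*)*: on ε the DFA stays in S and rejects (S ∉ Accept), but the regex matches it → eliminate
  (C) (0*10*)(0*10*0*10*)*: agrees with the DFA on every string of length ≤ 6
  (D) (0|1)*01(0|1)*: on '1' the DFA goes S → T and accepts (T ∈ Accept), but the regex does not match it → eliminate
Only (C) is consistent with the DFA.
(C) (0*10*)(0*10*0*10*)*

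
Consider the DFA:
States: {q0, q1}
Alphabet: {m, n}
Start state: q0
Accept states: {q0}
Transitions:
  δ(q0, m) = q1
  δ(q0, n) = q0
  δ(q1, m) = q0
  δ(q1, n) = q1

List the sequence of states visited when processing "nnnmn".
read 'n': q0 → q0
  read 'n': q0 → q0
  read 'n': q0 → q0
  read 'm': q0 → q1
  read 'n': q1 → q1
q0 -> q0 -> q0 -> q0 -> q1 -> q1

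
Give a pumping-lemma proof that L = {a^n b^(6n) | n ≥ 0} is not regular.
Assume L is regular with pumping length p. Idea: pumping the a-block breaks the 1:6 ratio.
Choose s = a^p b^(6p) (length 7p ≥ p). By the pumping lemma, s = xyz with |xy| ≤ p, |y| > 0, so y = a^k with k ≥ 1. Then xy²z = a^(p+k) b^(6p). For this to be in L we would need 6p = 6(p+k), i.e. 6k = 0, contradicting k ≥ 1. So xy²z ∉ L.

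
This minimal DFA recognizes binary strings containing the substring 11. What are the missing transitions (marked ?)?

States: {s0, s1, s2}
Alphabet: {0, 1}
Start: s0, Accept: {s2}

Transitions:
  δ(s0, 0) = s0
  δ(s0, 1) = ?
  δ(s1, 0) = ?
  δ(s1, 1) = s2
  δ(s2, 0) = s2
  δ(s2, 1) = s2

From the language and accept set, identify what each state tracks — s0: no progress toward 11; s1: one trailing 1; s2: substring 11 seen.
Each missing δ(q, a) is the state matching the new tracked value after reading a.
δ(s0, 1) = s1; δ(s1, 0) = s0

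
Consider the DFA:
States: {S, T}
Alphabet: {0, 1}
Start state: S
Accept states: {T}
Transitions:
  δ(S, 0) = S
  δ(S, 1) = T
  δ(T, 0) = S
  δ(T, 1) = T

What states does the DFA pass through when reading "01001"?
read '0': S → S
  read '1': S → T
  read '0': T → S
  read '0': S → S
  read '1': S → T
S -> S -> T -> S -> S -> T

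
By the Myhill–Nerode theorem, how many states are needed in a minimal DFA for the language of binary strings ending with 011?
By Myhill–Nerode, count the distinguishable equivalence classes: 4 classes — one per longest suffix of the input that is a prefix of '011' (lengths 0 through 3); only the length-3 class is accepting.
4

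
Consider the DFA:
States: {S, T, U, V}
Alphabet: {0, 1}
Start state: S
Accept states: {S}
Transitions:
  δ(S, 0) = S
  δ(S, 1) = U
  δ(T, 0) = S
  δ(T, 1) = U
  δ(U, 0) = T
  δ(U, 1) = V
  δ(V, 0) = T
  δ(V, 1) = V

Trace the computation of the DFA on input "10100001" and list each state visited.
read '1': S → U
  read '0': U → T
  read '1': T → U
  read '0': U → T
  read '0': T → S
  read '0': S → S
  read '0': S → S
  read '1': S → U
S -> U -> T -> U -> T -> S -> S -> S -> U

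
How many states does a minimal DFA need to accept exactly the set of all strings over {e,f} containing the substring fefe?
By Myhill–Nerode, count the distinguishable equivalence classes: 5 classes — one per longest suffix of the input that is a prefix of 'fefe' (lengths 0 through 3), plus an absorbing 'already seen fefe' class.
5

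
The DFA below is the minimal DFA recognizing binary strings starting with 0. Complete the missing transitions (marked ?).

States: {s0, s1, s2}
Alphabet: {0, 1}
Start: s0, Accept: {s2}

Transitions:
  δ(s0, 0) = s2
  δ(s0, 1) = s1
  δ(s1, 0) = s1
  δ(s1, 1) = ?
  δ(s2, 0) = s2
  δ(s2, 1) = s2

From the language and accept set, identify what each state tracks — s0: no input read; s1: started with 1 (dead); s2: started with 0.
Each missing δ(q, a) is the state matching the new tracked value after reading a.
δ(s1, 1) = s1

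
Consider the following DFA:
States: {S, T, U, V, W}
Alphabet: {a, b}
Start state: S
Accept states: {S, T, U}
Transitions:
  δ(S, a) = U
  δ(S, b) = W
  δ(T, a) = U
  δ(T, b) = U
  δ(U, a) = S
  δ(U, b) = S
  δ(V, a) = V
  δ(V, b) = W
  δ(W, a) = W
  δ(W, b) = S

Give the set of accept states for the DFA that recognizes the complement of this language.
Complement accept states = All states \ Original accept states
= {S, T, U, V, W} \ {S, T, U}
{V, W}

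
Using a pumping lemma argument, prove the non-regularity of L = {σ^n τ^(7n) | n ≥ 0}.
Assume L is regular with pumping length p. Idea: pumping the σ-block breaks the 1:7 ratio.
Choose s = σ^p τ^(7p) (length 8p ≥ p). By the pumping lemma, s = xyz with |xy| ≤ p, |y| > 0, so y = σ^k with k ≥ 1. Then xy²z = σ^(p+k) τ^(7p). For this to be in L we would need 7p = 7(p+k), i.e. 7k = 0, contradicting k ≥ 1. So xy²z ∉ L.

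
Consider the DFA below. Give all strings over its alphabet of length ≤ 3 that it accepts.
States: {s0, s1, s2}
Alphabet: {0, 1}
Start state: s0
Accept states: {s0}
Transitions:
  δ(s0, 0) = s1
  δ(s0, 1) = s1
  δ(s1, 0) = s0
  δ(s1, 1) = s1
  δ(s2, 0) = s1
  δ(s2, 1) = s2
ε, 00, 10, 010, 110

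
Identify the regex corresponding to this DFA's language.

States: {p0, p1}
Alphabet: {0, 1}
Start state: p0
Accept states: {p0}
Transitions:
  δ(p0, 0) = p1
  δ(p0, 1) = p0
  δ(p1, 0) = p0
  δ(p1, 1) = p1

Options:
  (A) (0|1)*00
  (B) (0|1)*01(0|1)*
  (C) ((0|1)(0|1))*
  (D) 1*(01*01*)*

Check each option against the DFA on short strings; one disagreement eliminates an option:
  (A) (0|1)*00: on ε the DFA stays in p0 and accepts (p0 ∈ Accept), but the regex does not match it → eliminate
  (B) (0|1)*01(0|1)*: on ε the DFA stays in p0 and accepts (p0 ∈ Accept), but the regex does not match it → eliminate
  (C) ((0|1)(0|1))*: on '1' the DFA goes p0 → p0 and accepts (p0 ∈ Accept), but the regex does not match it → eliminate
  (D) 1*(01*01*)*: agrees with the DFA on every string of length ≤ 6
Only (D) is consistent with the DFA.
(D) 1*(01*01*)*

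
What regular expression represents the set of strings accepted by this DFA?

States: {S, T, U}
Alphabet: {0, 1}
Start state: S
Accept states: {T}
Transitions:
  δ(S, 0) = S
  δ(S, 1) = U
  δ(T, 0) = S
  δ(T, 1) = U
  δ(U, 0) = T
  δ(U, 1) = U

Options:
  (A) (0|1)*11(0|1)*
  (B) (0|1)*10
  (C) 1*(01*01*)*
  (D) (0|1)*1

Check each option against the DFA on short strings; one disagreement eliminates an option:
  (A) (0|1)*11(0|1)*: on '10' the DFA goes S → U → T and accepts (T ∈ Accept), but the regex does not match it → eliminate
  (B) (0|1)*10: agrees with the DFA on every string of length ≤ 6
  (C) 1*(01*01*)*: on ε the DFA stays in S and rejects (S ∉ Accept), but the regex matches it → eliminate
  (D) (0|1)*1: on '1' the DFA goes S → U and rejects (U ∉ Accept), but the regex matches it → eliminate
Only (B) is consistent with the DFA.
(B) (0|1)*10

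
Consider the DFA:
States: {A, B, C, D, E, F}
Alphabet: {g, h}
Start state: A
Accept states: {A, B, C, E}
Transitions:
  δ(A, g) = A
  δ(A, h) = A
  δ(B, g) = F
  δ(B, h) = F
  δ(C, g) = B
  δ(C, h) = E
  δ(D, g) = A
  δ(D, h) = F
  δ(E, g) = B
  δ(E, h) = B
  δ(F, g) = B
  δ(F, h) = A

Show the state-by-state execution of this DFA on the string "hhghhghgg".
read 'h': A → A
  read 'h': A → A
  read 'g': A → A
  read 'h': A → A
  read 'h': A → A
  read 'g': A → A
  read 'h': A → A
  read 'g': A → A
  read 'g': A → A
A -> A -> A -> A -> A -> A -> A -> A -> A -> A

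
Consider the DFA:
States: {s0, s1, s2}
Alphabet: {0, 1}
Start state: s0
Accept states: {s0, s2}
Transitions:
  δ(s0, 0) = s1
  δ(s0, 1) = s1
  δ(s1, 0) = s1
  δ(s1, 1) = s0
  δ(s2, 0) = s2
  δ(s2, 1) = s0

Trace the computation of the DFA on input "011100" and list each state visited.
read '0': s0 → s1
  read '1': s1 → s0
  read '1': s0 → s1
  read '1': s1 → s0
  read '0': s0 → s1
  read '0': s1 → s1
s0 -> s1 -> s0 -> s1 -> s0 -> s1 -> s1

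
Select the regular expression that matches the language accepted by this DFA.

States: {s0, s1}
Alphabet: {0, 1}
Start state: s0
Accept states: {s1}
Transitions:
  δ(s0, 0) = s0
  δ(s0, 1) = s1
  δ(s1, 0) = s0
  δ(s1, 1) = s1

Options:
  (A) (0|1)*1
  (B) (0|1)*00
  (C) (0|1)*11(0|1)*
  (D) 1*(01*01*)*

Check each option against the DFA on short strings; one disagreement eliminates an option:
  (A) (0|1)*1: agrees with the DFA on every string of length ≤ 6
  (B) (0|1)*00: on '1' the DFA goes s0 → s1 and accepts (s1 ∈ Accept), but the regex does not match it → eliminate
  (C) (0|1)*11(0|1)*: on '1' the DFA goes s0 → s1 and accepts (s1 ∈ Accept), but the regex does not match it → eliminate
  (D) 1*(01*01*)*: on ε the DFA stays in s0 and rejects (s0 ∉ Accept), but the regex matches it → eliminate
Only (A) is consistent with the DFA.
(A) (0|1)*1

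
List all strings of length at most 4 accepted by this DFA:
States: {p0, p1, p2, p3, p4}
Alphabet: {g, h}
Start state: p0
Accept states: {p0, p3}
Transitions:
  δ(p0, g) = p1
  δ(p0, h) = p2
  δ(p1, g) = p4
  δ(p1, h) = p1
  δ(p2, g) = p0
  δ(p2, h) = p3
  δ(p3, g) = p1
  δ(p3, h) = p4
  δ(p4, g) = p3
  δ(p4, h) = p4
ε, hg, hh, ggg, gghg, ghgg, hghg, hghh, hhhg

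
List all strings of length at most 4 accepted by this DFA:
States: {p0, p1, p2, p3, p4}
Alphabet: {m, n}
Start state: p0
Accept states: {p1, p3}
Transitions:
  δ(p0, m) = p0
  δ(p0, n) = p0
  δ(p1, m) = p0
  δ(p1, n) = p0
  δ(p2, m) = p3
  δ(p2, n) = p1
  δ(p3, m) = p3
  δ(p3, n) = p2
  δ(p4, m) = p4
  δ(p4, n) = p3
None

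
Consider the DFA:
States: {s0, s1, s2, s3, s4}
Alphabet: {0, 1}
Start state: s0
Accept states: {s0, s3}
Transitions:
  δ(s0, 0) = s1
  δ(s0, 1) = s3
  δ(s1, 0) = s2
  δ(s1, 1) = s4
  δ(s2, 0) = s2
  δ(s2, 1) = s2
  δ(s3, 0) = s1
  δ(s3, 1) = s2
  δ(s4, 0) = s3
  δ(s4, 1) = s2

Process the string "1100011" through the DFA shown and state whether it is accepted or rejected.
Processing string "1100011":
  s0 --1--> s3
  s3 --1--> s2
  s2 --0--> s2
  s2 --0--> s2
  s2 --0--> s2
  s2 --1--> s2
  s2 --1--> s2
Final state: s2
Accept states: {s0, s3}
No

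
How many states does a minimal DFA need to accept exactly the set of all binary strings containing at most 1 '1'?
By Myhill–Nerode, count the distinguishable equivalence classes: 3 classes — having seen 0, 1, or >1 copies of '1'; counts 0 through 1 are accepting and >1 is dead.
3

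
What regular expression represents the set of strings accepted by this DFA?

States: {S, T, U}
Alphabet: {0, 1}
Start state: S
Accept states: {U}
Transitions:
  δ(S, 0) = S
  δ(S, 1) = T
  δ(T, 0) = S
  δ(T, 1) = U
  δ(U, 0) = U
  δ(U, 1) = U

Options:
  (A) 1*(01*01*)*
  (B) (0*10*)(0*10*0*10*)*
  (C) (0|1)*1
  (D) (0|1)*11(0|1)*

Check each option against the DFA on short strings; one disagreement eliminates an option:
  (A) 1*(01*01*)*: on ε the DFA stays in S and rejects (S ∉ Accept), but the regex matches it → eliminate
  (B) (0*10*)(0*10*0*10*)*: on '1' the DFA goes S → T and rejects (T ∉ Accept), but the regex matches it → eliminate
  (C) (0|1)*1: on '1' the DFA goes S → T and rejects (T ∉ Accept), but the regex matches it → eliminate
  (D) (0|1)*11(0|1)*: agrees with the DFA on every string of length ≤ 6
Only (D) is consistent with the DFA.
(D) (0|1)*11(0|1)*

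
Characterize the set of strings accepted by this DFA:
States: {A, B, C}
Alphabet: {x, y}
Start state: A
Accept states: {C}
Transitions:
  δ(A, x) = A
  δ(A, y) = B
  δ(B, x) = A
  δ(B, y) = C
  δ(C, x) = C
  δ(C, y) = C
Testing a few strings:
  'xyy' → accept
  'xy' → reject
  'xyxy' → reject
  'xx' → reject
State roles: A=no progress toward yy; B=one trailing y; C=substring yy seen
All strings over {x,y} containing the substring yy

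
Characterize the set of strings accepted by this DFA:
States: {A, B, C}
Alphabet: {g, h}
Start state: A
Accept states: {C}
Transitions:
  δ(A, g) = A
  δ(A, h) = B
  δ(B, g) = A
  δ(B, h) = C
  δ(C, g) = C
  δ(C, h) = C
Testing a few strings:
  'gg' → reject
  'hhg' → accept
  'ggg' → reject
  'hgg' → reject
State roles: A=no progress toward hh; B=one trailing h; C=substring hh seen
All strings over {g,h} containing the substring hh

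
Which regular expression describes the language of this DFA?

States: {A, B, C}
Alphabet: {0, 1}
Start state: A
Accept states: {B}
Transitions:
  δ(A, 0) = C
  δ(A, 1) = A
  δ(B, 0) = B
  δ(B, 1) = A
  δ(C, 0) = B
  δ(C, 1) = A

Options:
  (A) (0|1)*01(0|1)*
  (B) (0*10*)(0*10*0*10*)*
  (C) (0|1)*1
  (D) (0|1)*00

Check each option against the DFA on short strings; one disagreement eliminates an option:
  (A) (0|1)*01(0|1)*: on '00' the DFA goes A → C → B and accepts (B ∈ Accept), but the regex does not match it → eliminate
  (B) (0*10*)(0*10*0*10*)*: on '1' the DFA goes A → A and rejects (A ∉ Accept), but the regex matches it → eliminate
  (C) (0|1)*1: on '1' the DFA goes A → A and rejects (A ∉ Accept), but the regex matches it → eliminate
  (D) (0|1)*00: agrees with the DFA on every string of length ≤ 6
Only (D) is consistent with the DFA.
(D) (0|1)*00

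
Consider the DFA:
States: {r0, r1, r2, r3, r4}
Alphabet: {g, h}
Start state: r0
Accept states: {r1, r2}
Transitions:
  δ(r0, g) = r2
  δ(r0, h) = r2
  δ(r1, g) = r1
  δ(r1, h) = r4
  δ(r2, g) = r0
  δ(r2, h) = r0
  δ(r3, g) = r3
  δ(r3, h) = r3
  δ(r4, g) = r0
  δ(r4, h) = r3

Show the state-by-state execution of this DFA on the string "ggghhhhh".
read 'g': r0 → r2
  read 'g': r2 → r0
  read 'g': r0 → r2
  read 'h': r2 → r0
  read 'h': r0 → r2
  read 'h': r2 → r0
  read 'h': r0 → r2
  read 'h': r2 → r0
r0 -> r2 -> r0 -> r2 -> r0 -> r2 -> r0 -> r2 -> r0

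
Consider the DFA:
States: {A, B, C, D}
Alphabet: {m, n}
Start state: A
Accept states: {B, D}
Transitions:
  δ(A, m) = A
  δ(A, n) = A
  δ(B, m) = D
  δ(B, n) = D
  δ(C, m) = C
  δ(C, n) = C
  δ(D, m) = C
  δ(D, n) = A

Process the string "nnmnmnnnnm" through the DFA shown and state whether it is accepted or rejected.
Processing string "nnmnmnnnnm":
  A --n--> A
  A --n--> A
  A --m--> A
  A --n--> A
  A --m--> A
  A --n--> A
  A --n--> A
  A --n--> A
  A --n--> A
  A --m--> A
Final state: A
Accept states: {B, D}
No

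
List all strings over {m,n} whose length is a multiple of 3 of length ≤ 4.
ε, mmm, mmn, mnm, mnn, nmm, nmn, nnm, nnn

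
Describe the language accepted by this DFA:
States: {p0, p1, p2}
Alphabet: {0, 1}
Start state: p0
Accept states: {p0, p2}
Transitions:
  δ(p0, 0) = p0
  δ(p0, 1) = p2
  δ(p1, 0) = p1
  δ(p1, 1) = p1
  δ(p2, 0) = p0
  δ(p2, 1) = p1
Testing a few strings:
  '100' → accept
  '0100' → accept
  '0000' → accept
  '1001' → accept
State roles: p0=last symbol not 1 (ok); p1=saw 11 (dead); p2=last symbol 1 (ok)
All binary strings with no two consecutive 1's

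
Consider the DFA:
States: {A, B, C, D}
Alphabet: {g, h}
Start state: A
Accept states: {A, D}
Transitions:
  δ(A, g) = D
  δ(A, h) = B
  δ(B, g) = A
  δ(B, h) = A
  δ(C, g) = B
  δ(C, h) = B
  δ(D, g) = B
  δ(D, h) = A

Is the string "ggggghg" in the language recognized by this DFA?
Processing string "ggggghg":
  A --g--> D
  D --g--> B
  B --g--> A
  A --g--> D
  D --g--> B
  B --h--> A
  A --g--> D
Final state: D
Accept states: {A, D}
Yes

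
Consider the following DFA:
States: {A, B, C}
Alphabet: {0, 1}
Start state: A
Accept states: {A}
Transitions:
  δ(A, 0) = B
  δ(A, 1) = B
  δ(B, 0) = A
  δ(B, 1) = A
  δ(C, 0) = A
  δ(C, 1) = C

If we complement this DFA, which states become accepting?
Complement accept states = All states \ Original accept states
= {A, B, C} \ {A}
{B, C}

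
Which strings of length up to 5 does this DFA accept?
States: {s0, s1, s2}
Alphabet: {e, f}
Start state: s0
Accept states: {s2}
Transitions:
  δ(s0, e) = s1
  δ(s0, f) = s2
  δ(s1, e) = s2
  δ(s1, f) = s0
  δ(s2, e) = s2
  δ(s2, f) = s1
f, ee, fe, eee, eff, fee, ffe, eeee, eefe, efee, effe, feee, fefe, ffee, ffff, eeeee, eeefe, eefee, eefff, efeee, efeff, effee, efffe, feeee, feefe, fefee, fefff, ffeee, ffefe, fffee, ffffe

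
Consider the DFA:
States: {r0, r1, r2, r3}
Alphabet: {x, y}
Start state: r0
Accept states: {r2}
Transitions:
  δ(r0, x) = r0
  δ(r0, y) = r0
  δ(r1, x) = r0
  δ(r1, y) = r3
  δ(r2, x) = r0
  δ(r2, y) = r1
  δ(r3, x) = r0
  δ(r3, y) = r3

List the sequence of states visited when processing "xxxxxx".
read 'x': r0 → r0
  read 'x': r0 → r0
  read 'x': r0 → r0
  read 'x': r0 → r0
  read 'x': r0 → r0
  read 'x': r0 → r0
r0 -> r0 -> r0 -> r0 -> r0 -> r0 -> r0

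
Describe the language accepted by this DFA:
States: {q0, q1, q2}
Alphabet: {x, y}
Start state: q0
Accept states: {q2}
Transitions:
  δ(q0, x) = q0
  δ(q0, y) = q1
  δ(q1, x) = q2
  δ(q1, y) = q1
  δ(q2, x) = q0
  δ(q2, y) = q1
Testing a few strings:
  'xx' → reject
  'yxxx' → reject
  'x' → reject
  'xyyx' → accept
State roles: q0=no suffix match; q1=one trailing y; q2=suffix is yx
All strings over {x,y} ending with yx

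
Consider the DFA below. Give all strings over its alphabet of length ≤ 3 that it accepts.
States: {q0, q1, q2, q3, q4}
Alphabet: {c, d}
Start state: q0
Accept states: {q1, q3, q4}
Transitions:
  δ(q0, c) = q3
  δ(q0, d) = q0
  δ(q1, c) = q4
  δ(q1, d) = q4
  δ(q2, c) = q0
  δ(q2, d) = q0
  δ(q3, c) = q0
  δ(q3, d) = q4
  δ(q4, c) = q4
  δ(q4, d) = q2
c, cd, dc, ccc, cdc, dcd, ddc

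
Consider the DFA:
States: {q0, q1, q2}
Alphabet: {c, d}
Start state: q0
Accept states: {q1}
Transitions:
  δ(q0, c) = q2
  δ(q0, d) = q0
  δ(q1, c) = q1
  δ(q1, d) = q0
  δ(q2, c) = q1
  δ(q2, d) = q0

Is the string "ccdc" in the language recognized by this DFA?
Processing string "ccdc":
  q0 --c--> q2
  q2 --c--> q1
  q1 --d--> q0
  q0 --c--> q2
Final state: q2
Accept states: {q1}
No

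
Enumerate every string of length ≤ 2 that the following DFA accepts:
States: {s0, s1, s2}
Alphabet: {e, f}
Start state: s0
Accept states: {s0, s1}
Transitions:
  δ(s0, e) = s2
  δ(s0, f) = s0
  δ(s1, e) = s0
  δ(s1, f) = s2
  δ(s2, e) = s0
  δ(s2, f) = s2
ε, f, ee, ff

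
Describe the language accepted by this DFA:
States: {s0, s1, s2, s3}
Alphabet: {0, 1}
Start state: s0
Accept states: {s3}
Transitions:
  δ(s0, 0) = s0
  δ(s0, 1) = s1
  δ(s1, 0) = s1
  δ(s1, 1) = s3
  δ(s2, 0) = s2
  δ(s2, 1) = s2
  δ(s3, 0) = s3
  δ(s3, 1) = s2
Testing a few strings:
  '0000' → reject
  '1011' → reject
  '00' → reject
  '0' → reject
State roles: s0=zero 1's; s1=one 1; s2=≥ three 1's (dead); s3=two 1's
All binary strings containing exactly two 1's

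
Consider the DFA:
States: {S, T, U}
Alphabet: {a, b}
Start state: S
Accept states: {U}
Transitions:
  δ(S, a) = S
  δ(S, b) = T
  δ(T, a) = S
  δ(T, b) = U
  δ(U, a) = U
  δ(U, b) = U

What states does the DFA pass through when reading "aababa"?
read 'a': S → S
  read 'a': S → S
  read 'b': S → T
  read 'a': T → S
  read 'b': S → T
  read 'a': T → S
S -> S -> S -> T -> S -> T -> S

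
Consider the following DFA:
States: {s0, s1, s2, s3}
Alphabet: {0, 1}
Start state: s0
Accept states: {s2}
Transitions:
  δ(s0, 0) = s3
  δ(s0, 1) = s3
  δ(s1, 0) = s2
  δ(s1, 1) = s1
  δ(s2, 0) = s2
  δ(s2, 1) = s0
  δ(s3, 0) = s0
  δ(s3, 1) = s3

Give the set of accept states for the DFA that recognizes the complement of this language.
Complement accept states = All states \ Original accept states
= {s0, s1, s2, s3} \ {s2}
{s0, s1, s3}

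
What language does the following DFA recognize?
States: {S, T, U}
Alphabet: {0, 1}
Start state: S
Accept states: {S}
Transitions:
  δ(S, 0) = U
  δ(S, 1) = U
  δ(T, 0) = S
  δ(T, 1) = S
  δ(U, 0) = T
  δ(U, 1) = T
Testing a few strings:
  '1111' → reject
  '001' → accept
  '01' → reject
  '100' → accept
State roles: S=length ≡ 0 (mod 3); T=length ≡ 2 (mod 3); U=length ≡ 1 (mod 3)
All binary strings whose length is a multiple of 3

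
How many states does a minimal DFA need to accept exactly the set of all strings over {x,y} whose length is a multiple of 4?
By Myhill–Nerode, count the distinguishable equivalence classes: 4 classes — one per residue of the length mod 4; class i is distinguished from class j by any string of length (4 − i) mod 4.
4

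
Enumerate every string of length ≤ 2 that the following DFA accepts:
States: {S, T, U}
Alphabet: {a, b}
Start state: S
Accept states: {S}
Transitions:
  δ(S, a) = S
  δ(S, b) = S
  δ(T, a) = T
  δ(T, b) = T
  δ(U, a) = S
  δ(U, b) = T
ε, a, b, aa, ab, ba, bb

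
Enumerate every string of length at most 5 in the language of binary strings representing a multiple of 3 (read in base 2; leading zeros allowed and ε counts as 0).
ε, 0, 00, 11, 000, 011, 110, 0000, 0011, 0110, 1001, 1100, 1111, 00000, 00011, 00110, 01001, 01100, 01111, 10010, 10101, 11000, 11011, 11110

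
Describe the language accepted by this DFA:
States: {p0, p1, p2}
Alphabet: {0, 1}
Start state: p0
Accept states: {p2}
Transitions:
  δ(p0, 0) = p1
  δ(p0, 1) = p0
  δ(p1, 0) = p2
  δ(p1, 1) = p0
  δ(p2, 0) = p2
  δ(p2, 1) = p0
Testing a few strings:
  '0000' → accept
  '010' → reject
  '1101' → reject
  '11' → reject
State roles: p0=last symbol not 0; p1=one trailing 0; p2=two trailing 0's
All binary strings ending with 00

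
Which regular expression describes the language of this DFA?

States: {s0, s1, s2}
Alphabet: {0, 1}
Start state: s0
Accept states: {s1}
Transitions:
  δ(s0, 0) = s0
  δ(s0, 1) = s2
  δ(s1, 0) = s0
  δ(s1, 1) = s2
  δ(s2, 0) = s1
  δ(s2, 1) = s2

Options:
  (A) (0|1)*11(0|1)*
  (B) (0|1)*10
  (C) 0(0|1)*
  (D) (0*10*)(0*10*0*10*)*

Check each option against the DFA on short strings; one disagreement eliminates an option:
  (A) (0|1)*11(0|1)*: on '10' the DFA goes s0 → s2 → s1 and accepts (s1 ∈ Accept), but the regex does not match it → eliminate
  (B) (0|1)*10: agrees with the DFA on every string of length ≤ 6
  (C) 0(0|1)*: on '0' the DFA goes s0 → s0 and rejects (s0 ∉ Accept), but the regex matches it → eliminate
  (D) (0*10*)(0*10*0*10*)*: on '1' the DFA goes s0 → s2 and rejects (s2 ∉ Accept), but the regex matches it → eliminate
Only (B) is consistent with the DFA.
(B) (0|1)*10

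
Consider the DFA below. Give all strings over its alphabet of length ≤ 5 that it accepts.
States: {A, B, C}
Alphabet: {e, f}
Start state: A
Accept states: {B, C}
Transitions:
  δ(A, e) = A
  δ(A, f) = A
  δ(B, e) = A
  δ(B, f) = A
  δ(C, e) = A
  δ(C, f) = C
None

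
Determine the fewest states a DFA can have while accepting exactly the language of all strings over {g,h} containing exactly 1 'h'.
By Myhill–Nerode, count the distinguishable equivalence classes: 3 classes — having seen 0, 1, or >1 copies of 'h'; the count-1 class is the only accepting one and >1 is dead.
3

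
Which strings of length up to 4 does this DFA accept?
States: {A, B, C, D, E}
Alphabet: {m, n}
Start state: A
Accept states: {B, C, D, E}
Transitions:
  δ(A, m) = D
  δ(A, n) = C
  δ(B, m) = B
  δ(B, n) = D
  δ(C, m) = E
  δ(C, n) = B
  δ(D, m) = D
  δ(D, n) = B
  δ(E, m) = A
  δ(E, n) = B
m, n, mm, mn, nm, nn, mmm, mmn, mnm, mnn, nmn, nnm, nnn, mmmm, mmmn, mmnm, mmnn, mnmm, mnmn, mnnm, mnnn, nmmm, nmmn, nmnm, nmnn, nnmm, nnmn, nnnm, nnnn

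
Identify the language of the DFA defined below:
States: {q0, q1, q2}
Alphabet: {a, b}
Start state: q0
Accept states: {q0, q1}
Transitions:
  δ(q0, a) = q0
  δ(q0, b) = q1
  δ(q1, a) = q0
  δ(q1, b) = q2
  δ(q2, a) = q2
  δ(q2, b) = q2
Testing a few strings:
  'aa' → accept
  'a' → accept
  'baa' → accept
  'aba' → accept
State roles: q0=last symbol not b (ok); q1=last symbol b (ok); q2=saw bb (dead)
All strings over {a,b} with no two consecutive b's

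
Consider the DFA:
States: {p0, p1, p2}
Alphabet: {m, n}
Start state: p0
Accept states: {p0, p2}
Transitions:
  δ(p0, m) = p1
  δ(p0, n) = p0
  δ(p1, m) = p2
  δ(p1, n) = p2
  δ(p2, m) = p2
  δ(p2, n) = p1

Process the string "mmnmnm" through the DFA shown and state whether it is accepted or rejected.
Processing string "mmnmnm":
  p0 --m--> p1
  p1 --m--> p2
  p2 --n--> p1
  p1 --m--> p2
  p2 --n--> p1
  p1 --m--> p2
Final state: p2
Accept states: {p0, p2}
Yes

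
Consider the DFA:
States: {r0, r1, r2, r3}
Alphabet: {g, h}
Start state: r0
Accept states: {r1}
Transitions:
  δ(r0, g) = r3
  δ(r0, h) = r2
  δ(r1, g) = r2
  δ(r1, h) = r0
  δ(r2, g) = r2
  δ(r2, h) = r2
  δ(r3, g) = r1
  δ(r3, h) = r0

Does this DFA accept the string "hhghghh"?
Processing string "hhghghh":
  r0 --h--> r2
  r2 --h--> r2
  r2 --g--> r2
  r2 --h--> r2
  r2 --g--> r2
  r2 --h--> r2
  r2 --h--> r2
Final state: r2
Accept states: {r1}
No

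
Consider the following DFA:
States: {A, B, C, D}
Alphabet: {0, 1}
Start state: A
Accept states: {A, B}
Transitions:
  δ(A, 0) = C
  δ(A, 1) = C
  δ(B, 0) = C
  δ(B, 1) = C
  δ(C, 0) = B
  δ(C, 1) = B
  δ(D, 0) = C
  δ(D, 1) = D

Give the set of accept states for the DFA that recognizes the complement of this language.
Complement accept states = All states \ Original accept states
= {A, B, C, D} \ {A, B}
{C, D}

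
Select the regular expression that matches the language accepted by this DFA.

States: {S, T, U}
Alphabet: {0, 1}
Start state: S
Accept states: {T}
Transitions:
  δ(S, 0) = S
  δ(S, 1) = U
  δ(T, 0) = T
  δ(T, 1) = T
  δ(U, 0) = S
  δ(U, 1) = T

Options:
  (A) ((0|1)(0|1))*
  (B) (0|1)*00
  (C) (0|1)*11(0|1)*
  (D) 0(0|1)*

Check each option against the DFA on short strings; one disagreement eliminates an option:
  (A) ((0|1)(0|1))*: on ε the DFA stays in S and rejects (S ∉ Accept), but the regex matches it → eliminate
  (B) (0|1)*00: on '00' the DFA goes S → S → S and rejects (S ∉ Accept), but the regex matches it → eliminate
  (C) (0|1)*11(0|1)*: agrees with the DFA on every string of length ≤ 6
  (D) 0(0|1)*: on '0' the DFA goes S → S and rejects (S ∉ Accept), but the regex matches it → eliminate
Only (C) is consistent with the DFA.
(C) (0|1)*11(0|1)*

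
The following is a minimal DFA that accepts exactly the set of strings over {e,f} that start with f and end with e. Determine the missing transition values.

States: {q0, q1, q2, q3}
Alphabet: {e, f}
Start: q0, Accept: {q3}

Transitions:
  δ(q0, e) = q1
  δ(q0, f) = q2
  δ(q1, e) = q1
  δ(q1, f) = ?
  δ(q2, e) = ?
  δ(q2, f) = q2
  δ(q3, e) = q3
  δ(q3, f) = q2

From the language and accept set, identify what each state tracks — q0: no input read; q1: started with e (dead); q2: started with f, last symbol f; q3: started with f, last symbol e.
Each missing δ(q, a) is the state matching the new tracked value after reading a.
δ(q1, f) = q1; δ(q2, e) = q3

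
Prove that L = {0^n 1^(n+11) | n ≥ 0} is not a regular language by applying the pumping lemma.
Assume L is regular with pumping length p. Idea: pumping the 0-block breaks the fixed offset of 11.
Choose s = 0^p 1^(p+11) ∈ L. By the pumping lemma, s = xyz with |xy| ≤ p, |y| > 0, so y = 0^k with k ≥ 1. Then xy²z = 0^(p+k) 1^(p+11). For this to be in L we would need p+11 = (p+k)+11, i.e. k = 0, contradicting k ≥ 1. So xy²z ∉ L.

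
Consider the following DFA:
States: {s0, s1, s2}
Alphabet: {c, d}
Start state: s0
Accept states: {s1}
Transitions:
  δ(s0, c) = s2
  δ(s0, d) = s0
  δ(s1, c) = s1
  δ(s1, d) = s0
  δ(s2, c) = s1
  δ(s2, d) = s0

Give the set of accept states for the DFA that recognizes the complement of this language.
Complement accept states = All states \ Original accept states
= {s0, s1, s2} \ {s1}
{s0, s2}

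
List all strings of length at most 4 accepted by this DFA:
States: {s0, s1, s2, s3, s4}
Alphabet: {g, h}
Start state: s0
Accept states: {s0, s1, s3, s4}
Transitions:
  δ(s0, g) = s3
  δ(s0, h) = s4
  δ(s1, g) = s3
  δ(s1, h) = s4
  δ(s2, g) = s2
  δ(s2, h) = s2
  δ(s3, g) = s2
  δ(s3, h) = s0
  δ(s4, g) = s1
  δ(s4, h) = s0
ε, g, h, gh, hg, hh, ghg, ghh, hgg, hgh, hhg, hhh, ghgh, ghhg, ghhh, hggh, hghg, hghh, hhgh, hhhg, hhhh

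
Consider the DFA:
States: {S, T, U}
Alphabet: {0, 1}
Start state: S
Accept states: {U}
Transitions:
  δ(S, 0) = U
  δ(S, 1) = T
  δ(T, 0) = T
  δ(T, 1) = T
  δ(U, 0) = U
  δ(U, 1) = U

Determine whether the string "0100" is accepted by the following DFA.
Processing string "0100":
  S --0--> U
  U --1--> U
  U --0--> U
  U --0--> U
Final state: U
Accept states: {U}
Yes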